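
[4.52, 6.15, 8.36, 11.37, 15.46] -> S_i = 4.52*1.36^i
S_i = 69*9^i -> [69, 621, 5589, 50301, 452709]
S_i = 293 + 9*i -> [293, 302, 311, 320, 329]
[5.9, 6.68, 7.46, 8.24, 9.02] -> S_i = 5.90 + 0.78*i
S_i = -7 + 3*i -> [-7, -4, -1, 2, 5]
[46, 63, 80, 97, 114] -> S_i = 46 + 17*i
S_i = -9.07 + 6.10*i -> [-9.07, -2.97, 3.13, 9.23, 15.33]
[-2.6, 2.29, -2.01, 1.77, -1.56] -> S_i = -2.60*(-0.88)^i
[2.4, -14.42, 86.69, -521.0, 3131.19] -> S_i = 2.40*(-6.01)^i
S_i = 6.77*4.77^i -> [6.77, 32.29, 154.04, 734.76, 3504.79]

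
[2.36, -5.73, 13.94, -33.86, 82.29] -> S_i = 2.36*(-2.43)^i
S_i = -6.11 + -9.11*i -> [-6.11, -15.22, -24.33, -33.44, -42.55]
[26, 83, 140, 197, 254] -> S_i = 26 + 57*i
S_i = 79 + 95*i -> [79, 174, 269, 364, 459]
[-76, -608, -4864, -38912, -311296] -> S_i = -76*8^i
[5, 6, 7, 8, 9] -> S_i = 5 + 1*i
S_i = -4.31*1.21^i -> [-4.31, -5.22, -6.31, -7.64, -9.24]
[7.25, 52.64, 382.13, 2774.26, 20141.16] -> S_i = 7.25*7.26^i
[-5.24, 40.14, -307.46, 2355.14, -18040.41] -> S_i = -5.24*(-7.66)^i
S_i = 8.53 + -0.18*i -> [8.53, 8.35, 8.17, 7.99, 7.81]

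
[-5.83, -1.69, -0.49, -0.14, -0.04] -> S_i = -5.83*0.29^i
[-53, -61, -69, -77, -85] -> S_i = -53 + -8*i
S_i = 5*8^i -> [5, 40, 320, 2560, 20480]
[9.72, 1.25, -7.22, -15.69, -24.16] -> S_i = 9.72 + -8.47*i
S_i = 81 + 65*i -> [81, 146, 211, 276, 341]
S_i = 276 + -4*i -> [276, 272, 268, 264, 260]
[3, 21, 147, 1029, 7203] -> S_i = 3*7^i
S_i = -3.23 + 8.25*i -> [-3.23, 5.02, 13.27, 21.52, 29.77]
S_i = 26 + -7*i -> [26, 19, 12, 5, -2]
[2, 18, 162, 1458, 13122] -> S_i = 2*9^i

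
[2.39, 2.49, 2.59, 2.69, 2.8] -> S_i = 2.39*1.04^i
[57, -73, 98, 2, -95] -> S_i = Random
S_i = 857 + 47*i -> [857, 904, 951, 998, 1045]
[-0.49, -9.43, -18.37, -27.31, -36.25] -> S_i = -0.49 + -8.94*i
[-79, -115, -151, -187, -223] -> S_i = -79 + -36*i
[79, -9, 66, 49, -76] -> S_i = Random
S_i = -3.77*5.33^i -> [-3.77, -20.09, -107.1, -570.85, -3042.64]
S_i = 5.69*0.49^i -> [5.69, 2.79, 1.37, 0.67, 0.33]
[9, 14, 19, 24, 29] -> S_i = 9 + 5*i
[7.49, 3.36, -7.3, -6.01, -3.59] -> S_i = Random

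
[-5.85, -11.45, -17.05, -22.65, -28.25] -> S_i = -5.85 + -5.60*i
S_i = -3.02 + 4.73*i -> [-3.02, 1.71, 6.44, 11.17, 15.9]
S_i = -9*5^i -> [-9, -45, -225, -1125, -5625]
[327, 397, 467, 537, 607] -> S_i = 327 + 70*i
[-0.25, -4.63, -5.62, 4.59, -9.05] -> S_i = Random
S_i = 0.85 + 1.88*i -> [0.85, 2.73, 4.61, 6.49, 8.37]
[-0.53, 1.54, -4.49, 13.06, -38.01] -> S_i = -0.53*(-2.91)^i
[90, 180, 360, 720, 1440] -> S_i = 90*2^i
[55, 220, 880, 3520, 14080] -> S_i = 55*4^i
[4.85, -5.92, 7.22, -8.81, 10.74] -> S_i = 4.85*(-1.22)^i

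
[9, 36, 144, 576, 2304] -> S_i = 9*4^i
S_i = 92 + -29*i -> [92, 63, 34, 5, -24]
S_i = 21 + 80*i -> [21, 101, 181, 261, 341]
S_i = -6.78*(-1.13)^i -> [-6.78, 7.66, -8.66, 9.78, -11.05]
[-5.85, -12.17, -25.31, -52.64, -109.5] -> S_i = -5.85*2.08^i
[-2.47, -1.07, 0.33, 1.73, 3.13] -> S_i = -2.47 + 1.40*i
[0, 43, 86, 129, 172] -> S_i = 0 + 43*i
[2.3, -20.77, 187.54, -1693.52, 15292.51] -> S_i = 2.30*(-9.03)^i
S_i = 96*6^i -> [96, 576, 3456, 20736, 124416]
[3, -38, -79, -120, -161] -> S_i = 3 + -41*i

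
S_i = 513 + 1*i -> [513, 514, 515, 516, 517]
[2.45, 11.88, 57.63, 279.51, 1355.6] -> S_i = 2.45*4.85^i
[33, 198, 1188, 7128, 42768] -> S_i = 33*6^i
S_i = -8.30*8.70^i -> [-8.3, -72.21, -628.23, -5465.57, -47550.5]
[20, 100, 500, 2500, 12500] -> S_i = 20*5^i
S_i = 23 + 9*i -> [23, 32, 41, 50, 59]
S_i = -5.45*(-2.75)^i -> [-5.45, 14.99, -41.22, 113.34, -311.69]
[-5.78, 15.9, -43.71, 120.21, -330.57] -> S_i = -5.78*(-2.75)^i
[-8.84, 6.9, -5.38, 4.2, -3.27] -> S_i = -8.84*(-0.78)^i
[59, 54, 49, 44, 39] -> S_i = 59 + -5*i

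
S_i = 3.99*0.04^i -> [3.99, 0.16, 0.01, 0.0, 0.0]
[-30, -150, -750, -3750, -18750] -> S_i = -30*5^i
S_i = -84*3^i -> [-84, -252, -756, -2268, -6804]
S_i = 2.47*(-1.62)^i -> [2.47, -4.0, 6.48, -10.5, 17.01]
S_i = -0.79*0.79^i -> [-0.79, -0.62, -0.49, -0.39, -0.31]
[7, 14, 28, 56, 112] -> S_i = 7*2^i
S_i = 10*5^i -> [10, 50, 250, 1250, 6250]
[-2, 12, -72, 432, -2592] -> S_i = -2*-6^i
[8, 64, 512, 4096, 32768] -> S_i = 8*8^i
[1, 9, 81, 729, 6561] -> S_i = 1*9^i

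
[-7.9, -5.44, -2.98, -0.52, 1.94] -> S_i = -7.90 + 2.46*i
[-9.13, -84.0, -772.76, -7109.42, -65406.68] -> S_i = -9.13*9.20^i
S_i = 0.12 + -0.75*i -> [0.12, -0.63, -1.38, -2.13, -2.88]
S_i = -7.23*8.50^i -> [-7.23, -61.46, -522.37, -4440.12, -37741.05]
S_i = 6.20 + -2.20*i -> [6.2, 4.0, 1.8, -0.4, -2.6]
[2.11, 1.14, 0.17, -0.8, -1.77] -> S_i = 2.11 + -0.97*i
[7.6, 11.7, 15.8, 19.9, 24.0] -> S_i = 7.60 + 4.10*i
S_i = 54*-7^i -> [54, -378, 2646, -18522, 129654]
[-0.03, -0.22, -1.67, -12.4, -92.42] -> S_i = -0.03*7.45^i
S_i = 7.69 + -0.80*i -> [7.69, 6.89, 6.09, 5.29, 4.49]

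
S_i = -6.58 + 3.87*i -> [-6.58, -2.71, 1.16, 5.03, 8.9]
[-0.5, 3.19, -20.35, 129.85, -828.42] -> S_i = -0.50*(-6.38)^i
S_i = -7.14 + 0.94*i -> [-7.14, -6.2, -5.26, -4.32, -3.38]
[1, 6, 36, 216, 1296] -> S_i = 1*6^i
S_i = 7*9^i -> [7, 63, 567, 5103, 45927]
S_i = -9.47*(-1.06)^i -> [-9.47, 10.04, -10.64, 11.28, -11.96]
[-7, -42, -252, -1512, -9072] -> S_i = -7*6^i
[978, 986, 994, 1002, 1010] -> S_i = 978 + 8*i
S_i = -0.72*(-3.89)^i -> [-0.72, 2.8, -10.9, 42.38, -164.87]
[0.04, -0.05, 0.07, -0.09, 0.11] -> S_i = 0.04*(-1.29)^i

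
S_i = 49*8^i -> [49, 392, 3136, 25088, 200704]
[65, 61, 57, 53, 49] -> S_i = 65 + -4*i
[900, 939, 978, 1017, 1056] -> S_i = 900 + 39*i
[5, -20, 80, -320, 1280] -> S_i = 5*-4^i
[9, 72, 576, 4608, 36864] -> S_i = 9*8^i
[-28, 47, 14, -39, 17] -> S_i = Random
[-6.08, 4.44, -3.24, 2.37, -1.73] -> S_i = -6.08*(-0.73)^i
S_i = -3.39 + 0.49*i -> [-3.39, -2.9, -2.41, -1.92, -1.43]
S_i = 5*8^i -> [5, 40, 320, 2560, 20480]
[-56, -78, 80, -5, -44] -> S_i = Random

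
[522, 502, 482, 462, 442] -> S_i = 522 + -20*i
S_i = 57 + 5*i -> [57, 62, 67, 72, 77]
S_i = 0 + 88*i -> [0, 88, 176, 264, 352]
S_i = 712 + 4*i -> [712, 716, 720, 724, 728]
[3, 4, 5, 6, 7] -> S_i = 3 + 1*i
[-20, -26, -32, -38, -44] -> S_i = -20 + -6*i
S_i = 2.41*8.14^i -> [2.41, 19.62, 159.69, 1299.84, 10580.71]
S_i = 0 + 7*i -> [0, 7, 14, 21, 28]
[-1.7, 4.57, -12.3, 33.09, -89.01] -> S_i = -1.70*(-2.69)^i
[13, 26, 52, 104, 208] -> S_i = 13*2^i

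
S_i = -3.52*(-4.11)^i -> [-3.52, 14.47, -59.46, 244.38, -1004.41]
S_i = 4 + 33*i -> [4, 37, 70, 103, 136]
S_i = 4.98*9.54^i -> [4.98, 47.51, 453.24, 4323.89, 41249.89]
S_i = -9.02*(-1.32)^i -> [-9.02, 11.91, -15.72, 20.75, -27.38]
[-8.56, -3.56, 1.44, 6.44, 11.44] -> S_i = -8.56 + 5.00*i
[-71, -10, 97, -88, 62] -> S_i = Random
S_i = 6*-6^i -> [6, -36, 216, -1296, 7776]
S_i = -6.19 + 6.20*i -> [-6.19, 0.01, 6.21, 12.41, 18.61]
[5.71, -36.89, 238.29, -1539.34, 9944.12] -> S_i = 5.71*(-6.46)^i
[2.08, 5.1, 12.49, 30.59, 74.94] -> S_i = 2.08*2.45^i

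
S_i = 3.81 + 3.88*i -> [3.81, 7.69, 11.57, 15.45, 19.33]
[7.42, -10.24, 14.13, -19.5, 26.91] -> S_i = 7.42*(-1.38)^i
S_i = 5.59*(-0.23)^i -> [5.59, -1.29, 0.3, -0.07, 0.02]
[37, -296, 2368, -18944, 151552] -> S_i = 37*-8^i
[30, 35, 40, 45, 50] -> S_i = 30 + 5*i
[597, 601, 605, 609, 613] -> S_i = 597 + 4*i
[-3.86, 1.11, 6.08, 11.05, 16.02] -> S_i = -3.86 + 4.97*i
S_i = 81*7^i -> [81, 567, 3969, 27783, 194481]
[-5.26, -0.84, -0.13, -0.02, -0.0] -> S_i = -5.26*0.16^i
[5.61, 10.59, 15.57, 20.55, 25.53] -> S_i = 5.61 + 4.98*i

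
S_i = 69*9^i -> [69, 621, 5589, 50301, 452709]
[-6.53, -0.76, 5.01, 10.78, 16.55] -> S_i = -6.53 + 5.77*i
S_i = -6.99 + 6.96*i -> [-6.99, -0.03, 6.93, 13.89, 20.85]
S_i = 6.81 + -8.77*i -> [6.81, -1.96, -10.73, -19.5, -28.27]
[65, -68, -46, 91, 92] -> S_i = Random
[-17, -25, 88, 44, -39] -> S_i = Random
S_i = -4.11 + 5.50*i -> [-4.11, 1.39, 6.89, 12.39, 17.89]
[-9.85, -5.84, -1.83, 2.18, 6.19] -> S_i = -9.85 + 4.01*i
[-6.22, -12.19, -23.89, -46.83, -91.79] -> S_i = -6.22*1.96^i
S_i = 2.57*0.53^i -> [2.57, 1.36, 0.72, 0.38, 0.2]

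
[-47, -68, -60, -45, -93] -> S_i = Random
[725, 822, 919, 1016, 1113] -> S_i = 725 + 97*i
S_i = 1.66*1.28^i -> [1.66, 2.12, 2.72, 3.48, 4.46]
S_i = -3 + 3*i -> [-3, 0, 3, 6, 9]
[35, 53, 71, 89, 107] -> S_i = 35 + 18*i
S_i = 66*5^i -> [66, 330, 1650, 8250, 41250]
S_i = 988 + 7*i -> [988, 995, 1002, 1009, 1016]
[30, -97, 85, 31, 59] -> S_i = Random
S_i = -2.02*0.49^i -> [-2.02, -0.99, -0.49, -0.24, -0.12]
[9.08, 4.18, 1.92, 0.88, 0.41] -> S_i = 9.08*0.46^i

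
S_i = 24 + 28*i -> [24, 52, 80, 108, 136]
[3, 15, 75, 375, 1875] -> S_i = 3*5^i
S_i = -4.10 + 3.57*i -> [-4.1, -0.53, 3.04, 6.61, 10.18]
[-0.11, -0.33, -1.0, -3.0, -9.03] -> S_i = -0.11*3.01^i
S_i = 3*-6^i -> [3, -18, 108, -648, 3888]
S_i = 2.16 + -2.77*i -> [2.16, -0.61, -3.38, -6.15, -8.92]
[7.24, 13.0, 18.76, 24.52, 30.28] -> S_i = 7.24 + 5.76*i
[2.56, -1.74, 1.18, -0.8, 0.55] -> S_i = 2.56*(-0.68)^i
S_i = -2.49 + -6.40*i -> [-2.49, -8.89, -15.29, -21.69, -28.09]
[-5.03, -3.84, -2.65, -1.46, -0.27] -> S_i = -5.03 + 1.19*i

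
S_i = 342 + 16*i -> [342, 358, 374, 390, 406]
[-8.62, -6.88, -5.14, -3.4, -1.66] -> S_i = -8.62 + 1.74*i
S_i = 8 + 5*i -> [8, 13, 18, 23, 28]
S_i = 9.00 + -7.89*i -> [9.0, 1.11, -6.78, -14.67, -22.56]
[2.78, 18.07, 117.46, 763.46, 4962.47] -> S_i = 2.78*6.50^i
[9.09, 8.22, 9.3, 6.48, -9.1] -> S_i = Random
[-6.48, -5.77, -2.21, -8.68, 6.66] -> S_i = Random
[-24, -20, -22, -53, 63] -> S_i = Random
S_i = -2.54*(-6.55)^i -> [-2.54, 16.64, -108.97, 713.77, -4675.19]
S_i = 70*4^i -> [70, 280, 1120, 4480, 17920]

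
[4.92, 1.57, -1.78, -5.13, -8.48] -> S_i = 4.92 + -3.35*i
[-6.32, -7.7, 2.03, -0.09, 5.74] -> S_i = Random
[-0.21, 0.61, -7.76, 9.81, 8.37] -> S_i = Random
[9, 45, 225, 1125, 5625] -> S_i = 9*5^i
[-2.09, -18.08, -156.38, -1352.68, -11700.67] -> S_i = -2.09*8.65^i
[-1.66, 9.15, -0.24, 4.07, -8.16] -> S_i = Random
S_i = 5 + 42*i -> [5, 47, 89, 131, 173]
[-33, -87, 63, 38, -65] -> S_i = Random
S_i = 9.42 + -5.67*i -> [9.42, 3.75, -1.92, -7.59, -13.26]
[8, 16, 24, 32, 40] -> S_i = 8 + 8*i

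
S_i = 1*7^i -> [1, 7, 49, 343, 2401]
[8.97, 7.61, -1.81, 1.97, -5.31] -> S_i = Random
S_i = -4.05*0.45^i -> [-4.05, -1.82, -0.82, -0.37, -0.17]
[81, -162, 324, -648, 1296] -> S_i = 81*-2^i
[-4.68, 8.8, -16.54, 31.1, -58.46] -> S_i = -4.68*(-1.88)^i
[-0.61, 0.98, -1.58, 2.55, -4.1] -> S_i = -0.61*(-1.61)^i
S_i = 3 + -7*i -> [3, -4, -11, -18, -25]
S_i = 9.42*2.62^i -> [9.42, 24.68, 64.66, 169.42, 443.87]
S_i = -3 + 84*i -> [-3, 81, 165, 249, 333]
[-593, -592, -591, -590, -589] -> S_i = -593 + 1*i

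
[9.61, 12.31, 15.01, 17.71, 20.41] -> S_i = 9.61 + 2.70*i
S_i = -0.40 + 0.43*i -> [-0.4, 0.03, 0.46, 0.89, 1.32]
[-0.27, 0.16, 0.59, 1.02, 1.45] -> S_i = -0.27 + 0.43*i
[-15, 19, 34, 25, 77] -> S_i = Random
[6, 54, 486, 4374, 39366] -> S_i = 6*9^i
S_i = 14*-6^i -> [14, -84, 504, -3024, 18144]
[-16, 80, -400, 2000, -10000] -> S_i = -16*-5^i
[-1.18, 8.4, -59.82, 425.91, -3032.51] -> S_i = -1.18*(-7.12)^i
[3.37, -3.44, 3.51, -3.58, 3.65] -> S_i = 3.37*(-1.02)^i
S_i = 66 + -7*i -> [66, 59, 52, 45, 38]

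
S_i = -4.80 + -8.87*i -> [-4.8, -13.67, -22.54, -31.41, -40.28]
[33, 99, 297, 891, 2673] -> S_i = 33*3^i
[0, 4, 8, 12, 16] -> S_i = 0 + 4*i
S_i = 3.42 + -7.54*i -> [3.42, -4.12, -11.66, -19.2, -26.74]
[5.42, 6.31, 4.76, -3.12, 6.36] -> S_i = Random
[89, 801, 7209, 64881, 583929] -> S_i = 89*9^i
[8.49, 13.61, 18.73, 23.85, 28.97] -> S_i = 8.49 + 5.12*i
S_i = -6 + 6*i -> [-6, 0, 6, 12, 18]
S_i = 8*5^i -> [8, 40, 200, 1000, 5000]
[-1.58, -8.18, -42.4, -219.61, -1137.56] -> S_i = -1.58*5.18^i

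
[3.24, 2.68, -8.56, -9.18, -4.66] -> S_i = Random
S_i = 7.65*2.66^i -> [7.65, 20.35, 54.13, 143.98, 382.99]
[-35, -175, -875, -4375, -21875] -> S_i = -35*5^i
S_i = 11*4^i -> [11, 44, 176, 704, 2816]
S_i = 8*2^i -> [8, 16, 32, 64, 128]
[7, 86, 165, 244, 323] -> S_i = 7 + 79*i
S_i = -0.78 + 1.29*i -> [-0.78, 0.51, 1.8, 3.09, 4.38]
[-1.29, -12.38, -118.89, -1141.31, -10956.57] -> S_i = -1.29*9.60^i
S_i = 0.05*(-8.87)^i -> [0.05, -0.44, 3.93, -34.89, 309.5]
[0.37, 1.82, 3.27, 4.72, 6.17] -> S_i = 0.37 + 1.45*i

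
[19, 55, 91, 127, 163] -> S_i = 19 + 36*i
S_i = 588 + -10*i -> [588, 578, 568, 558, 548]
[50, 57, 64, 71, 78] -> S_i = 50 + 7*i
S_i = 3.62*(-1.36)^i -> [3.62, -4.92, 6.7, -9.11, 12.38]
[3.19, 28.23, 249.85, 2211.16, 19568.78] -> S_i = 3.19*8.85^i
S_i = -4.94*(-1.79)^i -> [-4.94, 8.84, -15.83, 28.33, -50.72]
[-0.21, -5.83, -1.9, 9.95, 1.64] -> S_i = Random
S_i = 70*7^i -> [70, 490, 3430, 24010, 168070]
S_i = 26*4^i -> [26, 104, 416, 1664, 6656]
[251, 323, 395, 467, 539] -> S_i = 251 + 72*i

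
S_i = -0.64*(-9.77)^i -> [-0.64, 6.25, -61.09, 596.85, -5831.2]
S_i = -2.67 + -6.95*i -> [-2.67, -9.62, -16.57, -23.52, -30.47]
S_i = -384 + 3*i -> [-384, -381, -378, -375, -372]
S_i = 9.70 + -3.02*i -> [9.7, 6.68, 3.66, 0.64, -2.38]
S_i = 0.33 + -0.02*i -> [0.33, 0.31, 0.29, 0.27, 0.25]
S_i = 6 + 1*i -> [6, 7, 8, 9, 10]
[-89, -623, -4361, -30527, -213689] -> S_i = -89*7^i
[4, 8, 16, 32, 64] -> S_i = 4*2^i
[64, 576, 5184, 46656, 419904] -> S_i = 64*9^i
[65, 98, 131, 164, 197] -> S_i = 65 + 33*i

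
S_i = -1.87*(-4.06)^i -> [-1.87, 7.59, -30.82, 125.15, -508.1]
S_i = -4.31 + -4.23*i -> [-4.31, -8.54, -12.77, -17.0, -21.23]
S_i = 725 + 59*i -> [725, 784, 843, 902, 961]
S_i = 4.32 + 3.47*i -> [4.32, 7.79, 11.26, 14.73, 18.2]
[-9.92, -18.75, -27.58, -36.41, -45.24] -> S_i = -9.92 + -8.83*i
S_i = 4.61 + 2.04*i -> [4.61, 6.65, 8.69, 10.73, 12.77]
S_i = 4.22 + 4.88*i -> [4.22, 9.1, 13.98, 18.86, 23.74]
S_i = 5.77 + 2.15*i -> [5.77, 7.92, 10.07, 12.22, 14.37]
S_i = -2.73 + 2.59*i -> [-2.73, -0.14, 2.45, 5.04, 7.63]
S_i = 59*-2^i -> [59, -118, 236, -472, 944]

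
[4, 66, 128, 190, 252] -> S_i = 4 + 62*i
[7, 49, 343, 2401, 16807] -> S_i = 7*7^i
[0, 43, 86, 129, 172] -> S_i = 0 + 43*i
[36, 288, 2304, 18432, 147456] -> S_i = 36*8^i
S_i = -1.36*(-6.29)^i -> [-1.36, 8.55, -53.81, 338.45, -2128.83]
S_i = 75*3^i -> [75, 225, 675, 2025, 6075]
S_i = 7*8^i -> [7, 56, 448, 3584, 28672]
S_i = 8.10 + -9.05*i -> [8.1, -0.95, -10.0, -19.05, -28.1]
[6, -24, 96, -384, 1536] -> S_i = 6*-4^i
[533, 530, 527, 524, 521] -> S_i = 533 + -3*i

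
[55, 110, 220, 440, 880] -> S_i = 55*2^i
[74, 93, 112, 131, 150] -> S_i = 74 + 19*i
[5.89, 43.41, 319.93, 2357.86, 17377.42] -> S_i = 5.89*7.37^i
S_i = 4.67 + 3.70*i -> [4.67, 8.37, 12.07, 15.77, 19.47]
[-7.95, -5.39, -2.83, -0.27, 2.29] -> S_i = -7.95 + 2.56*i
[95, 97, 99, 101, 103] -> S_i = 95 + 2*i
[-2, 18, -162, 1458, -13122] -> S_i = -2*-9^i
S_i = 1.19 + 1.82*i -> [1.19, 3.01, 4.83, 6.65, 8.47]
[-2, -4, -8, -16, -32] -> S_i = -2*2^i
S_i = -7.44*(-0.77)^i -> [-7.44, 5.73, -4.41, 3.4, -2.62]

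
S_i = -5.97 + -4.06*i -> [-5.97, -10.03, -14.09, -18.15, -22.21]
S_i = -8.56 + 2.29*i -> [-8.56, -6.27, -3.98, -1.69, 0.6]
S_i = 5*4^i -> [5, 20, 80, 320, 1280]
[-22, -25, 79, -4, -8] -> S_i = Random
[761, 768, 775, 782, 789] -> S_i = 761 + 7*i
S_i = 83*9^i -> [83, 747, 6723, 60507, 544563]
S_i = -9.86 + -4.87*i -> [-9.86, -14.73, -19.6, -24.47, -29.34]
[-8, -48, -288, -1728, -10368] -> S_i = -8*6^i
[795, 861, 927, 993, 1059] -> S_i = 795 + 66*i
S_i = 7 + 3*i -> [7, 10, 13, 16, 19]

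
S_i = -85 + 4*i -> [-85, -81, -77, -73, -69]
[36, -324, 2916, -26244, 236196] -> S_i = 36*-9^i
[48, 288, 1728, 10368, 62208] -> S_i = 48*6^i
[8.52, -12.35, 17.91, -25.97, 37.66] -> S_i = 8.52*(-1.45)^i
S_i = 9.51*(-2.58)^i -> [9.51, -24.54, 63.3, -163.32, 421.37]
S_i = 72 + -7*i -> [72, 65, 58, 51, 44]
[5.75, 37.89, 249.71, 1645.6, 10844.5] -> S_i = 5.75*6.59^i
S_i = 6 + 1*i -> [6, 7, 8, 9, 10]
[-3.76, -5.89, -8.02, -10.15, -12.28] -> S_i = -3.76 + -2.13*i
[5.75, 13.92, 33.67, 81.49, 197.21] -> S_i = 5.75*2.42^i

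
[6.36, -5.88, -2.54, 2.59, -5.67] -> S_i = Random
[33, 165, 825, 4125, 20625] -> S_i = 33*5^i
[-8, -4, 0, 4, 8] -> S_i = -8 + 4*i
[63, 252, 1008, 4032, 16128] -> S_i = 63*4^i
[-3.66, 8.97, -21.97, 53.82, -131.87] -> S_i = -3.66*(-2.45)^i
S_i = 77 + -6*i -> [77, 71, 65, 59, 53]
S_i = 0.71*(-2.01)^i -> [0.71, -1.43, 2.87, -5.77, 11.59]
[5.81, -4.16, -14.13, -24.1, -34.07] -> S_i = 5.81 + -9.97*i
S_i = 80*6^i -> [80, 480, 2880, 17280, 103680]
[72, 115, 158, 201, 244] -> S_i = 72 + 43*i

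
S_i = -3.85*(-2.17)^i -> [-3.85, 8.35, -18.13, 39.34, -85.37]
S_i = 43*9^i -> [43, 387, 3483, 31347, 282123]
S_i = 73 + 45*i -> [73, 118, 163, 208, 253]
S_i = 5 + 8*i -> [5, 13, 21, 29, 37]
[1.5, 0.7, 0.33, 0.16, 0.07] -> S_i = 1.50*0.47^i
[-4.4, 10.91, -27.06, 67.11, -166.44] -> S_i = -4.40*(-2.48)^i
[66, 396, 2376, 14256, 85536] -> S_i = 66*6^i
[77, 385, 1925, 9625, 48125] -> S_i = 77*5^i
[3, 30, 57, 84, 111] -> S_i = 3 + 27*i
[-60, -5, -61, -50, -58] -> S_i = Random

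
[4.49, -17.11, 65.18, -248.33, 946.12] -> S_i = 4.49*(-3.81)^i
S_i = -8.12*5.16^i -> [-8.12, -41.9, -216.2, -1115.59, -5756.45]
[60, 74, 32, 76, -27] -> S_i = Random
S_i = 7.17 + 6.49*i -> [7.17, 13.66, 20.15, 26.64, 33.13]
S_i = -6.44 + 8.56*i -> [-6.44, 2.12, 10.68, 19.24, 27.8]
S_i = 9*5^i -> [9, 45, 225, 1125, 5625]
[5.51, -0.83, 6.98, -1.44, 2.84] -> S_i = Random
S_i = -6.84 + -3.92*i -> [-6.84, -10.76, -14.68, -18.6, -22.52]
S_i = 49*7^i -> [49, 343, 2401, 16807, 117649]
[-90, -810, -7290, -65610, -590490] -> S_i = -90*9^i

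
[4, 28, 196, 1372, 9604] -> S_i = 4*7^i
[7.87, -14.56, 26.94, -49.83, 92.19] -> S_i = 7.87*(-1.85)^i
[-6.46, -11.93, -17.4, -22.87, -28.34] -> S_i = -6.46 + -5.47*i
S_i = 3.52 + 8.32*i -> [3.52, 11.84, 20.16, 28.48, 36.8]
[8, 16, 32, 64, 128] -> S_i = 8*2^i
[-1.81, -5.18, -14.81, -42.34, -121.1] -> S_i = -1.81*2.86^i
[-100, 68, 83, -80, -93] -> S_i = Random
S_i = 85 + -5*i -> [85, 80, 75, 70, 65]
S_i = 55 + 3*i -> [55, 58, 61, 64, 67]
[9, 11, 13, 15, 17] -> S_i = 9 + 2*i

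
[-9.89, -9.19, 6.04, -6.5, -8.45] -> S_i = Random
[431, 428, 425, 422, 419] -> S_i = 431 + -3*i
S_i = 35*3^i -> [35, 105, 315, 945, 2835]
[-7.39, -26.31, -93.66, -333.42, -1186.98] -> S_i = -7.39*3.56^i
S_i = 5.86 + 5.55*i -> [5.86, 11.41, 16.96, 22.51, 28.06]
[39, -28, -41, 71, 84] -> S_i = Random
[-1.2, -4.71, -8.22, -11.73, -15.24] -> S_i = -1.20 + -3.51*i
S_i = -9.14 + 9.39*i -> [-9.14, 0.25, 9.64, 19.03, 28.42]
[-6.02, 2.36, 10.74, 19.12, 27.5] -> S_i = -6.02 + 8.38*i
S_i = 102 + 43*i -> [102, 145, 188, 231, 274]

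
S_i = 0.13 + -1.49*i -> [0.13, -1.36, -2.85, -4.34, -5.83]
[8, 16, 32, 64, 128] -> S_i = 8*2^i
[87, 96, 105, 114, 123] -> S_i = 87 + 9*i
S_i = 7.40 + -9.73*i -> [7.4, -2.33, -12.06, -21.79, -31.52]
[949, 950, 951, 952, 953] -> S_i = 949 + 1*i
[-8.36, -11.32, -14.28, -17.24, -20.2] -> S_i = -8.36 + -2.96*i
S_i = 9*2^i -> [9, 18, 36, 72, 144]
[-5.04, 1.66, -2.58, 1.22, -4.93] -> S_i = Random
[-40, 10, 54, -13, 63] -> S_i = Random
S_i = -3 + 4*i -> [-3, 1, 5, 9, 13]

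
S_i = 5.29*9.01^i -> [5.29, 47.66, 429.44, 3869.28, 34862.2]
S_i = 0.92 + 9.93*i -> [0.92, 10.85, 20.78, 30.71, 40.64]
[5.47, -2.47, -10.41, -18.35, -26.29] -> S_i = 5.47 + -7.94*i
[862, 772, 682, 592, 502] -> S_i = 862 + -90*i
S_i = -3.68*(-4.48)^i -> [-3.68, 16.49, -73.86, 330.89, -1482.38]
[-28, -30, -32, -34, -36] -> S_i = -28 + -2*i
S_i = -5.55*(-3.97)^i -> [-5.55, 22.03, -87.47, 347.27, -1378.65]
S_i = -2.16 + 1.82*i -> [-2.16, -0.34, 1.48, 3.3, 5.12]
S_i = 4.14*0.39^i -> [4.14, 1.61, 0.63, 0.25, 0.1]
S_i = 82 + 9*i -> [82, 91, 100, 109, 118]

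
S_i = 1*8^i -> [1, 8, 64, 512, 4096]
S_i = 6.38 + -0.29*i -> [6.38, 6.09, 5.8, 5.51, 5.22]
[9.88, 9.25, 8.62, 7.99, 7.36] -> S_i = 9.88 + -0.63*i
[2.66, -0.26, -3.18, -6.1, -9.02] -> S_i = 2.66 + -2.92*i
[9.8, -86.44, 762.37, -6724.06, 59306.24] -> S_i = 9.80*(-8.82)^i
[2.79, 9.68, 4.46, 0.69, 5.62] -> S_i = Random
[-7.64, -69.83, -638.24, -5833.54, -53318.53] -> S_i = -7.64*9.14^i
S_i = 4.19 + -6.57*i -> [4.19, -2.38, -8.95, -15.52, -22.09]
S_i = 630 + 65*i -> [630, 695, 760, 825, 890]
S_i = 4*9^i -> [4, 36, 324, 2916, 26244]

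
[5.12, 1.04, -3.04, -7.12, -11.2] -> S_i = 5.12 + -4.08*i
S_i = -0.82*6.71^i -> [-0.82, -5.5, -36.92, -247.73, -1662.28]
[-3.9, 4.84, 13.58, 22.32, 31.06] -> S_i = -3.90 + 8.74*i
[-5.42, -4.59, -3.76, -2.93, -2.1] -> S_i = -5.42 + 0.83*i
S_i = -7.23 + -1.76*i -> [-7.23, -8.99, -10.75, -12.51, -14.27]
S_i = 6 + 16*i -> [6, 22, 38, 54, 70]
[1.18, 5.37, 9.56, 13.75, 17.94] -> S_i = 1.18 + 4.19*i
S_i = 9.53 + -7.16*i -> [9.53, 2.37, -4.79, -11.95, -19.11]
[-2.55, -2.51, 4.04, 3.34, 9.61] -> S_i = Random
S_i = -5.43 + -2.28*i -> [-5.43, -7.71, -9.99, -12.27, -14.55]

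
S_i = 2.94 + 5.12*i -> [2.94, 8.06, 13.18, 18.3, 23.42]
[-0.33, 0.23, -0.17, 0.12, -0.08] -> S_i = -0.33*(-0.71)^i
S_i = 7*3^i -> [7, 21, 63, 189, 567]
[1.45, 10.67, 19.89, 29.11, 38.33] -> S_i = 1.45 + 9.22*i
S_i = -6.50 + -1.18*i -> [-6.5, -7.68, -8.86, -10.04, -11.22]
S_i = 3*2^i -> [3, 6, 12, 24, 48]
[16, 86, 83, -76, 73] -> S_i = Random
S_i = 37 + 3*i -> [37, 40, 43, 46, 49]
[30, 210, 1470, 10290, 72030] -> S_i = 30*7^i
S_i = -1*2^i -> [-1, -2, -4, -8, -16]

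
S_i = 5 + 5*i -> [5, 10, 15, 20, 25]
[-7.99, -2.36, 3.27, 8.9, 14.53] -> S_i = -7.99 + 5.63*i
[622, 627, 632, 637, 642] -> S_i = 622 + 5*i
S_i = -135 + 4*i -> [-135, -131, -127, -123, -119]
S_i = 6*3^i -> [6, 18, 54, 162, 486]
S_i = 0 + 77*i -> [0, 77, 154, 231, 308]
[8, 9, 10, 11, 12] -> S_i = 8 + 1*i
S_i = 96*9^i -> [96, 864, 7776, 69984, 629856]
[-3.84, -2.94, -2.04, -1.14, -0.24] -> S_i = -3.84 + 0.90*i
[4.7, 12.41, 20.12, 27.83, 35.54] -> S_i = 4.70 + 7.71*i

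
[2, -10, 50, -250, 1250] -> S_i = 2*-5^i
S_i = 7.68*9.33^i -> [7.68, 71.65, 668.54, 6237.44, 58195.28]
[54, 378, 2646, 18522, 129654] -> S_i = 54*7^i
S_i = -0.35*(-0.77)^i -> [-0.35, 0.27, -0.21, 0.16, -0.12]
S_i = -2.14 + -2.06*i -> [-2.14, -4.2, -6.26, -8.32, -10.38]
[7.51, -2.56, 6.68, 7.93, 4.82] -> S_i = Random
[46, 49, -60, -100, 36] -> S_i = Random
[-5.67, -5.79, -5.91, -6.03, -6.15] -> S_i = -5.67 + -0.12*i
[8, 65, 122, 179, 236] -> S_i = 8 + 57*i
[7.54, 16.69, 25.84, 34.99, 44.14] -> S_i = 7.54 + 9.15*i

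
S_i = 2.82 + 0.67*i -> [2.82, 3.49, 4.16, 4.83, 5.5]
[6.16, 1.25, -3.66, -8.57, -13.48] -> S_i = 6.16 + -4.91*i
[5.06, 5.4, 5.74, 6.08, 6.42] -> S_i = 5.06 + 0.34*i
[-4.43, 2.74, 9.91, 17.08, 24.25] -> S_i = -4.43 + 7.17*i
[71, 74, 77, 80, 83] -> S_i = 71 + 3*i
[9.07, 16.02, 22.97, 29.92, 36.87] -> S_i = 9.07 + 6.95*i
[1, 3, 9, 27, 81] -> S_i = 1*3^i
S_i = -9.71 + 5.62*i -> [-9.71, -4.09, 1.53, 7.15, 12.77]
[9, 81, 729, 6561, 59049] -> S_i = 9*9^i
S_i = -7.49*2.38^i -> [-7.49, -17.83, -42.43, -100.97, -240.32]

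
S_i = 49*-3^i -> [49, -147, 441, -1323, 3969]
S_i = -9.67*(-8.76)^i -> [-9.67, 84.71, -742.05, 6500.38, -56943.33]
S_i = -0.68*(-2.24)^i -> [-0.68, 1.52, -3.41, 7.64, -17.12]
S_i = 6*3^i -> [6, 18, 54, 162, 486]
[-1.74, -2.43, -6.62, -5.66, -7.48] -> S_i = Random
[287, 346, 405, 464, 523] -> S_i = 287 + 59*i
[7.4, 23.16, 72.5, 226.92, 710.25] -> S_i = 7.40*3.13^i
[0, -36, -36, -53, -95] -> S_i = Random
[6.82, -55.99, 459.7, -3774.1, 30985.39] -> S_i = 6.82*(-8.21)^i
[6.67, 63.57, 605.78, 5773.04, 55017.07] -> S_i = 6.67*9.53^i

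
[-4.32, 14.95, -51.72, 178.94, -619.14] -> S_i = -4.32*(-3.46)^i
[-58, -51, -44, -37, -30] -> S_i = -58 + 7*i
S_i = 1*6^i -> [1, 6, 36, 216, 1296]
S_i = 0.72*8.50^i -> [0.72, 6.12, 52.02, 442.17, 3758.44]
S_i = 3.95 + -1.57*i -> [3.95, 2.38, 0.81, -0.76, -2.33]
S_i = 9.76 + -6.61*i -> [9.76, 3.15, -3.46, -10.07, -16.68]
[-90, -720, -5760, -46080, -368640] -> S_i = -90*8^i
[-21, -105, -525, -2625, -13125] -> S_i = -21*5^i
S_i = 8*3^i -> [8, 24, 72, 216, 648]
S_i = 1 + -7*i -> [1, -6, -13, -20, -27]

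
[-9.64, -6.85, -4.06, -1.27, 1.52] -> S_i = -9.64 + 2.79*i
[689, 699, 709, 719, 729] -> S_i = 689 + 10*i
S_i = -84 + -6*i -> [-84, -90, -96, -102, -108]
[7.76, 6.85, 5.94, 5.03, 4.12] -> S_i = 7.76 + -0.91*i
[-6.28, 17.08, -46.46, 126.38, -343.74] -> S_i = -6.28*(-2.72)^i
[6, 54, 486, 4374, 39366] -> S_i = 6*9^i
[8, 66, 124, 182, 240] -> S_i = 8 + 58*i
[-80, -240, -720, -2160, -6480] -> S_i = -80*3^i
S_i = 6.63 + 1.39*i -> [6.63, 8.02, 9.41, 10.8, 12.19]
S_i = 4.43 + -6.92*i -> [4.43, -2.49, -9.41, -16.33, -23.25]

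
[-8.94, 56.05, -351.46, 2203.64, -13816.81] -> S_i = -8.94*(-6.27)^i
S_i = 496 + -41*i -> [496, 455, 414, 373, 332]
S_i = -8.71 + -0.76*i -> [-8.71, -9.47, -10.23, -10.99, -11.75]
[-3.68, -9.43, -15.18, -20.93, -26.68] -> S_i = -3.68 + -5.75*i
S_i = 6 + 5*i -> [6, 11, 16, 21, 26]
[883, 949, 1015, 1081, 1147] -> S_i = 883 + 66*i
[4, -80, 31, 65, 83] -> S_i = Random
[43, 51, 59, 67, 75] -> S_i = 43 + 8*i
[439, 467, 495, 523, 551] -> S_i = 439 + 28*i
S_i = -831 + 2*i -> [-831, -829, -827, -825, -823]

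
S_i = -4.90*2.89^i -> [-4.9, -14.16, -40.93, -118.27, -341.81]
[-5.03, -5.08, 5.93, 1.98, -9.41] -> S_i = Random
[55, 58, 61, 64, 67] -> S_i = 55 + 3*i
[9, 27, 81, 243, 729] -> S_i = 9*3^i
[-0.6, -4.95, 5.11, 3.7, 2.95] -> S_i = Random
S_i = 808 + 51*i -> [808, 859, 910, 961, 1012]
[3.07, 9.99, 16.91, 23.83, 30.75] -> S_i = 3.07 + 6.92*i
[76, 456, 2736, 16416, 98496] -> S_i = 76*6^i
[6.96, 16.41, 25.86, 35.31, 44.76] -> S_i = 6.96 + 9.45*i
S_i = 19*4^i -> [19, 76, 304, 1216, 4864]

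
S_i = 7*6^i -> [7, 42, 252, 1512, 9072]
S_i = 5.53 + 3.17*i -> [5.53, 8.7, 11.87, 15.04, 18.21]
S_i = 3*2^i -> [3, 6, 12, 24, 48]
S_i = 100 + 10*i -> [100, 110, 120, 130, 140]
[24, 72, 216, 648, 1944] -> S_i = 24*3^i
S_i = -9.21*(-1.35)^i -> [-9.21, 12.43, -16.79, 22.66, -30.59]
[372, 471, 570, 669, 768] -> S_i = 372 + 99*i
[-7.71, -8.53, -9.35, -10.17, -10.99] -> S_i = -7.71 + -0.82*i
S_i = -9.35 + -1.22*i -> [-9.35, -10.57, -11.79, -13.01, -14.23]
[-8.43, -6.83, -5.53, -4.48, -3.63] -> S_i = -8.43*0.81^i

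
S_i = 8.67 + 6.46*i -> [8.67, 15.13, 21.59, 28.05, 34.51]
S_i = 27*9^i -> [27, 243, 2187, 19683, 177147]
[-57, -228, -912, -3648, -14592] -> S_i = -57*4^i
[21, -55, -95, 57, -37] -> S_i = Random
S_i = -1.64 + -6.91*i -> [-1.64, -8.55, -15.46, -22.37, -29.28]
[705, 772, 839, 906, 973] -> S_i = 705 + 67*i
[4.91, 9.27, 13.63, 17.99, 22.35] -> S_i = 4.91 + 4.36*i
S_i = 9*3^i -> [9, 27, 81, 243, 729]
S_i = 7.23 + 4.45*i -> [7.23, 11.68, 16.13, 20.58, 25.03]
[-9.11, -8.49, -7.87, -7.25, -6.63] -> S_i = -9.11 + 0.62*i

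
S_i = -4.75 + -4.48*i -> [-4.75, -9.23, -13.71, -18.19, -22.67]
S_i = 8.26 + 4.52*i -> [8.26, 12.78, 17.3, 21.82, 26.34]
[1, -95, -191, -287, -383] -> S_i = 1 + -96*i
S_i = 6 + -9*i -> [6, -3, -12, -21, -30]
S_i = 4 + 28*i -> [4, 32, 60, 88, 116]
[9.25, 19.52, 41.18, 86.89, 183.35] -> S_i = 9.25*2.11^i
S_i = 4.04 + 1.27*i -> [4.04, 5.31, 6.58, 7.85, 9.12]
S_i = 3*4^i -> [3, 12, 48, 192, 768]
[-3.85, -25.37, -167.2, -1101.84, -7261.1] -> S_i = -3.85*6.59^i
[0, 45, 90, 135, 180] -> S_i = 0 + 45*i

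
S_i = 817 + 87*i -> [817, 904, 991, 1078, 1165]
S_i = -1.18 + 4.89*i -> [-1.18, 3.71, 8.6, 13.49, 18.38]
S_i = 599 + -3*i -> [599, 596, 593, 590, 587]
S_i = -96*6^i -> [-96, -576, -3456, -20736, -124416]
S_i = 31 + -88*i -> [31, -57, -145, -233, -321]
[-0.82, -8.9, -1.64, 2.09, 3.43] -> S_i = Random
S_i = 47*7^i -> [47, 329, 2303, 16121, 112847]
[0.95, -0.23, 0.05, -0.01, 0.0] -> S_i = 0.95*(-0.24)^i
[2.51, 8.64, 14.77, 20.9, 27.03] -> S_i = 2.51 + 6.13*i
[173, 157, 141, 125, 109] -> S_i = 173 + -16*i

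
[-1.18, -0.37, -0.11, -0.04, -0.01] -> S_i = -1.18*0.31^i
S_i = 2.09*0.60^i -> [2.09, 1.25, 0.75, 0.45, 0.27]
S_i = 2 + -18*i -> [2, -16, -34, -52, -70]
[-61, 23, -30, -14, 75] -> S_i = Random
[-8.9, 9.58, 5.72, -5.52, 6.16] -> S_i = Random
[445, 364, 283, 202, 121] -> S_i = 445 + -81*i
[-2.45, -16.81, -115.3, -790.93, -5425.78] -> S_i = -2.45*6.86^i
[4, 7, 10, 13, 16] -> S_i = 4 + 3*i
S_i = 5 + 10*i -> [5, 15, 25, 35, 45]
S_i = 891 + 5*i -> [891, 896, 901, 906, 911]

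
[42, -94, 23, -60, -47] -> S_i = Random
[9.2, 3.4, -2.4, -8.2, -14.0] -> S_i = 9.20 + -5.80*i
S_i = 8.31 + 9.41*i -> [8.31, 17.72, 27.13, 36.54, 45.95]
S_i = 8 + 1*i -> [8, 9, 10, 11, 12]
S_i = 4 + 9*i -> [4, 13, 22, 31, 40]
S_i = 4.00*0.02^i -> [4.0, 0.08, 0.0, 0.0, 0.0]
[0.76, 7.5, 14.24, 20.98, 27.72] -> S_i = 0.76 + 6.74*i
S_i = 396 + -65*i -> [396, 331, 266, 201, 136]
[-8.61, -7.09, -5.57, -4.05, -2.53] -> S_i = -8.61 + 1.52*i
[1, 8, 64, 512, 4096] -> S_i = 1*8^i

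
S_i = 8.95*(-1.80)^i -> [8.95, -16.11, 29.0, -52.2, 93.95]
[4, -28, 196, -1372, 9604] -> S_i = 4*-7^i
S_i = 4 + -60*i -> [4, -56, -116, -176, -236]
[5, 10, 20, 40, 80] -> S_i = 5*2^i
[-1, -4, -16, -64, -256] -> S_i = -1*4^i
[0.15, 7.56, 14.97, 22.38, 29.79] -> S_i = 0.15 + 7.41*i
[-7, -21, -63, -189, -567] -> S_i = -7*3^i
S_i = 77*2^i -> [77, 154, 308, 616, 1232]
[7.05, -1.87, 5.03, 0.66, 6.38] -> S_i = Random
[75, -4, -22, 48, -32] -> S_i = Random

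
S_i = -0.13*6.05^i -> [-0.13, -0.79, -4.76, -28.79, -174.17]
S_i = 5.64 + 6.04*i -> [5.64, 11.68, 17.72, 23.76, 29.8]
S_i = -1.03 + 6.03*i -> [-1.03, 5.0, 11.03, 17.06, 23.09]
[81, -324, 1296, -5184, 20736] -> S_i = 81*-4^i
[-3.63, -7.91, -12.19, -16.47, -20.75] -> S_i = -3.63 + -4.28*i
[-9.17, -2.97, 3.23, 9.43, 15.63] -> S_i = -9.17 + 6.20*i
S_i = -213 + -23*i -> [-213, -236, -259, -282, -305]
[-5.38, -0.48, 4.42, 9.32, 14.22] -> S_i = -5.38 + 4.90*i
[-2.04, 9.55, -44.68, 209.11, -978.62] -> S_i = -2.04*(-4.68)^i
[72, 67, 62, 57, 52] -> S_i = 72 + -5*i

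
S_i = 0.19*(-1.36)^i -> [0.19, -0.26, 0.35, -0.48, 0.65]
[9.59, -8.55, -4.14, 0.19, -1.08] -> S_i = Random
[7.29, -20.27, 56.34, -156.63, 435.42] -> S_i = 7.29*(-2.78)^i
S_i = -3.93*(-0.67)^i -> [-3.93, 2.63, -1.76, 1.18, -0.79]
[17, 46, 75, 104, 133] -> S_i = 17 + 29*i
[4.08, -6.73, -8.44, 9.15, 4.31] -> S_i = Random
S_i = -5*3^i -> [-5, -15, -45, -135, -405]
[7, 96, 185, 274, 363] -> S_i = 7 + 89*i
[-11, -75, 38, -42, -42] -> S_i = Random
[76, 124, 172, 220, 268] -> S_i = 76 + 48*i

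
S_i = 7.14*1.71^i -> [7.14, 12.21, 20.88, 35.7, 61.05]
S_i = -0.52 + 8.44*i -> [-0.52, 7.92, 16.36, 24.8, 33.24]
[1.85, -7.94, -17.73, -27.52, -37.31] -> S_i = 1.85 + -9.79*i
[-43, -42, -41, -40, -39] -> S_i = -43 + 1*i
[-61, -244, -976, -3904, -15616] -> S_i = -61*4^i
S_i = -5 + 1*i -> [-5, -4, -3, -2, -1]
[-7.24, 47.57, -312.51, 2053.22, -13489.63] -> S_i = -7.24*(-6.57)^i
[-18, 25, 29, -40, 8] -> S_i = Random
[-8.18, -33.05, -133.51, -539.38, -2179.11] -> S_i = -8.18*4.04^i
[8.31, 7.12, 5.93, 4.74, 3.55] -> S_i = 8.31 + -1.19*i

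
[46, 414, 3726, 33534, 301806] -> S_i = 46*9^i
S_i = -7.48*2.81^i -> [-7.48, -21.02, -59.06, -165.97, -466.37]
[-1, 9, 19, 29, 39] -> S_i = -1 + 10*i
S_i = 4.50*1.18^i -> [4.5, 5.31, 6.27, 7.39, 8.72]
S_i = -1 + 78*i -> [-1, 77, 155, 233, 311]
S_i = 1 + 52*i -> [1, 53, 105, 157, 209]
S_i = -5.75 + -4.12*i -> [-5.75, -9.87, -13.99, -18.11, -22.23]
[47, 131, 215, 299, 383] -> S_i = 47 + 84*i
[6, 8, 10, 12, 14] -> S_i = 6 + 2*i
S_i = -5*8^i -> [-5, -40, -320, -2560, -20480]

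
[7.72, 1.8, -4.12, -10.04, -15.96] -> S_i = 7.72 + -5.92*i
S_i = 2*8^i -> [2, 16, 128, 1024, 8192]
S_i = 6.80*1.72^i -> [6.8, 11.7, 20.12, 34.6, 59.51]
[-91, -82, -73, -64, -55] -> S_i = -91 + 9*i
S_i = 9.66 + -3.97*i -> [9.66, 5.69, 1.72, -2.25, -6.22]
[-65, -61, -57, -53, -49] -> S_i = -65 + 4*i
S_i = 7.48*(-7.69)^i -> [7.48, -57.52, 442.34, -3401.58, 26158.15]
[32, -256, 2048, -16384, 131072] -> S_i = 32*-8^i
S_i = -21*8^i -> [-21, -168, -1344, -10752, -86016]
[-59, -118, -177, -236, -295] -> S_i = -59 + -59*i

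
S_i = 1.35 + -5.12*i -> [1.35, -3.77, -8.89, -14.01, -19.13]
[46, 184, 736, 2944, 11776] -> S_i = 46*4^i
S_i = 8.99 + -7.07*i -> [8.99, 1.92, -5.15, -12.22, -19.29]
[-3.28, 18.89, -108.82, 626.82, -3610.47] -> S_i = -3.28*(-5.76)^i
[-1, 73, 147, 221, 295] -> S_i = -1 + 74*i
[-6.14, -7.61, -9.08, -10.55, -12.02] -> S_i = -6.14 + -1.47*i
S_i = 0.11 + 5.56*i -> [0.11, 5.67, 11.23, 16.79, 22.35]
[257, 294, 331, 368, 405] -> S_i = 257 + 37*i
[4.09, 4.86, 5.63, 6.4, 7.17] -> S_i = 4.09 + 0.77*i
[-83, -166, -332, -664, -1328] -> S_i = -83*2^i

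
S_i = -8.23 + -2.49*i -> [-8.23, -10.72, -13.21, -15.7, -18.19]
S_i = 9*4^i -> [9, 36, 144, 576, 2304]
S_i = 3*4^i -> [3, 12, 48, 192, 768]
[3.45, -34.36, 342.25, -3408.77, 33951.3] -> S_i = 3.45*(-9.96)^i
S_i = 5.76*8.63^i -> [5.76, 49.71, 428.99, 3702.16, 31949.62]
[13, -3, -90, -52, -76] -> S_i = Random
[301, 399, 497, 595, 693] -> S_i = 301 + 98*i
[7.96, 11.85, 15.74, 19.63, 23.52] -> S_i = 7.96 + 3.89*i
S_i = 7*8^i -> [7, 56, 448, 3584, 28672]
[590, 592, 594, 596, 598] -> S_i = 590 + 2*i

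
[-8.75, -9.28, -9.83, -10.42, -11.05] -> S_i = -8.75*1.06^i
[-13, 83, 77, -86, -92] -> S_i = Random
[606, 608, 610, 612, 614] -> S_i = 606 + 2*i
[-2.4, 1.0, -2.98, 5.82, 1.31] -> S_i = Random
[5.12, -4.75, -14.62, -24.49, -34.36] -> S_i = 5.12 + -9.87*i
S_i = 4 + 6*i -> [4, 10, 16, 22, 28]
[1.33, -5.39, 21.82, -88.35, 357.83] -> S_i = 1.33*(-4.05)^i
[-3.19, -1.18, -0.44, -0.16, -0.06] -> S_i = -3.19*0.37^i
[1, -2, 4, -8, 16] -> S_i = 1*-2^i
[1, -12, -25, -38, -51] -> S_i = 1 + -13*i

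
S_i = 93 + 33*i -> [93, 126, 159, 192, 225]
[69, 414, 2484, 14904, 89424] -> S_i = 69*6^i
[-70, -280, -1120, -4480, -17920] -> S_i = -70*4^i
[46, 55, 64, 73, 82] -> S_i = 46 + 9*i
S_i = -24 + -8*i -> [-24, -32, -40, -48, -56]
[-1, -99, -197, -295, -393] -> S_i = -1 + -98*i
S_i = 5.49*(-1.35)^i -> [5.49, -7.41, 10.01, -13.51, 18.24]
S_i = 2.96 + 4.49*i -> [2.96, 7.45, 11.94, 16.43, 20.92]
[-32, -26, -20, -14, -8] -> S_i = -32 + 6*i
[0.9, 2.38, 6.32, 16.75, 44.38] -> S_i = 0.90*2.65^i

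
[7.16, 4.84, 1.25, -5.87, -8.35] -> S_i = Random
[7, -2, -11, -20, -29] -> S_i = 7 + -9*i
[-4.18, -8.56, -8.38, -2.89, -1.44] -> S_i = Random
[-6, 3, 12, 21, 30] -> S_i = -6 + 9*i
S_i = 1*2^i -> [1, 2, 4, 8, 16]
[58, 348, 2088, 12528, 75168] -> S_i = 58*6^i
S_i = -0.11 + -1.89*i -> [-0.11, -2.0, -3.89, -5.78, -7.67]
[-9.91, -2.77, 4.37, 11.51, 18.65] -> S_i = -9.91 + 7.14*i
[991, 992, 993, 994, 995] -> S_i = 991 + 1*i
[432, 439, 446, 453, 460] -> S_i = 432 + 7*i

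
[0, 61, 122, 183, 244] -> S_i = 0 + 61*i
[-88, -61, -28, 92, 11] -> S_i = Random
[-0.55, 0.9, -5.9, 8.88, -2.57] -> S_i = Random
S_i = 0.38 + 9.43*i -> [0.38, 9.81, 19.24, 28.67, 38.1]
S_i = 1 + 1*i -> [1, 2, 3, 4, 5]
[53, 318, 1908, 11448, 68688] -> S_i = 53*6^i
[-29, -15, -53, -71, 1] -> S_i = Random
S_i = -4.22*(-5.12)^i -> [-4.22, 21.61, -110.62, 566.4, -2899.96]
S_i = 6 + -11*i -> [6, -5, -16, -27, -38]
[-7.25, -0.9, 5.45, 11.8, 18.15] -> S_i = -7.25 + 6.35*i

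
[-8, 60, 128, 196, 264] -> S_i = -8 + 68*i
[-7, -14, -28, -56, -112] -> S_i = -7*2^i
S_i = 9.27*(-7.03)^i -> [9.27, -65.17, 458.13, -3220.67, 22641.28]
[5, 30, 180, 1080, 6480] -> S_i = 5*6^i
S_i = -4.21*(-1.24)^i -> [-4.21, 5.22, -6.47, 8.03, -9.95]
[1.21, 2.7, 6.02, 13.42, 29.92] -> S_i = 1.21*2.23^i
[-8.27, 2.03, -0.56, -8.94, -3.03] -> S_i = Random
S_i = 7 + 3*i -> [7, 10, 13, 16, 19]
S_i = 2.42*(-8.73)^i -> [2.42, -21.13, 184.44, -1610.12, 14056.34]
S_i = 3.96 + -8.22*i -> [3.96, -4.26, -12.48, -20.7, -28.92]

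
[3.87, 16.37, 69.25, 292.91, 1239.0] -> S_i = 3.87*4.23^i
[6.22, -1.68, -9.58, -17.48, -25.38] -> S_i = 6.22 + -7.90*i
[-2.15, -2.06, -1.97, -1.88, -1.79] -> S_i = -2.15 + 0.09*i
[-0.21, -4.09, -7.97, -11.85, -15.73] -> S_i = -0.21 + -3.88*i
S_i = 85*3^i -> [85, 255, 765, 2295, 6885]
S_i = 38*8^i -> [38, 304, 2432, 19456, 155648]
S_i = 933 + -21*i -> [933, 912, 891, 870, 849]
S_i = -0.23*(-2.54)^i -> [-0.23, 0.58, -1.48, 3.77, -9.57]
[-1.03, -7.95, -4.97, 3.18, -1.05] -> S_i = Random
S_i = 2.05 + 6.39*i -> [2.05, 8.44, 14.83, 21.22, 27.61]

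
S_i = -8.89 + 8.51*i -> [-8.89, -0.38, 8.13, 16.64, 25.15]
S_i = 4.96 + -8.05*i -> [4.96, -3.09, -11.14, -19.19, -27.24]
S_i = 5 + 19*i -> [5, 24, 43, 62, 81]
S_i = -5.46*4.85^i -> [-5.46, -26.48, -128.43, -622.9, -3021.06]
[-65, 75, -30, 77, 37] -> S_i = Random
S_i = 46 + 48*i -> [46, 94, 142, 190, 238]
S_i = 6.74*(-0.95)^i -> [6.74, -6.4, 6.08, -5.78, 5.49]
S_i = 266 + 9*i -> [266, 275, 284, 293, 302]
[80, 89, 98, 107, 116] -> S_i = 80 + 9*i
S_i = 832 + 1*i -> [832, 833, 834, 835, 836]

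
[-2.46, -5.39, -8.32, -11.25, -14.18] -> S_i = -2.46 + -2.93*i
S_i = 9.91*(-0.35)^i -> [9.91, -3.47, 1.21, -0.42, 0.15]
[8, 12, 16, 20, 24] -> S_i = 8 + 4*i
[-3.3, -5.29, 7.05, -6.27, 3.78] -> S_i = Random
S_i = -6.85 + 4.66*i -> [-6.85, -2.19, 2.47, 7.13, 11.79]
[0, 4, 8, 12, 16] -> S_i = 0 + 4*i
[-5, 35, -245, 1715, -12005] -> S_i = -5*-7^i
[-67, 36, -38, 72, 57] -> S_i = Random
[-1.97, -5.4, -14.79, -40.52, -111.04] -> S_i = -1.97*2.74^i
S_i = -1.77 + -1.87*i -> [-1.77, -3.64, -5.51, -7.38, -9.25]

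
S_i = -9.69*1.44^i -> [-9.69, -13.95, -20.09, -28.93, -41.67]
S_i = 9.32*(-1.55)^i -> [9.32, -14.45, 22.39, -34.71, 53.8]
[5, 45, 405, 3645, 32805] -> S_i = 5*9^i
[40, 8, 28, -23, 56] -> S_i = Random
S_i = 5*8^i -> [5, 40, 320, 2560, 20480]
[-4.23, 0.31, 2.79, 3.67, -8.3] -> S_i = Random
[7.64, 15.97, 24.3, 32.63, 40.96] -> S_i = 7.64 + 8.33*i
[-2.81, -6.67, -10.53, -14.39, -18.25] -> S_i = -2.81 + -3.86*i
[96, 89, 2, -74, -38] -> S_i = Random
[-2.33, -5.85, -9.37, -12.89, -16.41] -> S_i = -2.33 + -3.52*i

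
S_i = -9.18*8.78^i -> [-9.18, -80.6, -707.67, -6213.36, -54553.26]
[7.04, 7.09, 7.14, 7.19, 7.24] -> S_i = 7.04 + 0.05*i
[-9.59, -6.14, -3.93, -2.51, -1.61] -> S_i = -9.59*0.64^i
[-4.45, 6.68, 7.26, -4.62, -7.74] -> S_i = Random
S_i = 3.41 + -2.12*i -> [3.41, 1.29, -0.83, -2.95, -5.07]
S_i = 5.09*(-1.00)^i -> [5.09, -5.09, 5.09, -5.09, 5.09]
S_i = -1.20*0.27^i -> [-1.2, -0.32, -0.09, -0.02, -0.01]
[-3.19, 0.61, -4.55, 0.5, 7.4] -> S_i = Random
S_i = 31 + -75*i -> [31, -44, -119, -194, -269]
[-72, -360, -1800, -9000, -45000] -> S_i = -72*5^i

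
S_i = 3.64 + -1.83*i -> [3.64, 1.81, -0.02, -1.85, -3.68]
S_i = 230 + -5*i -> [230, 225, 220, 215, 210]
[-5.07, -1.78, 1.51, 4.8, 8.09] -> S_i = -5.07 + 3.29*i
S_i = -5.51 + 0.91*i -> [-5.51, -4.6, -3.69, -2.78, -1.87]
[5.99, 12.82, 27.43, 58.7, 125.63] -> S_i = 5.99*2.14^i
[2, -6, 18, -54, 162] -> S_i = 2*-3^i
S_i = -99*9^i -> [-99, -891, -8019, -72171, -649539]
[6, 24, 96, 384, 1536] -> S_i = 6*4^i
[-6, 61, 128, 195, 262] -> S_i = -6 + 67*i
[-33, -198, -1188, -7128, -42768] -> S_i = -33*6^i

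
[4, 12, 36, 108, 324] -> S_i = 4*3^i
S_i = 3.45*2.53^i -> [3.45, 8.73, 22.08, 55.87, 141.35]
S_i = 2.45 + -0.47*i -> [2.45, 1.98, 1.51, 1.04, 0.57]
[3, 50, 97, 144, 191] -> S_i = 3 + 47*i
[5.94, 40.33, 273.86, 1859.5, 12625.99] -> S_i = 5.94*6.79^i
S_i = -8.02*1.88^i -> [-8.02, -15.08, -28.35, -53.29, -100.19]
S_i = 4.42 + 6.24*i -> [4.42, 10.66, 16.9, 23.14, 29.38]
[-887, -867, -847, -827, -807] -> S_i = -887 + 20*i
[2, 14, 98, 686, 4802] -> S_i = 2*7^i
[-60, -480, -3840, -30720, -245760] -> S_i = -60*8^i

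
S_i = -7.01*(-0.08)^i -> [-7.01, 0.56, -0.04, 0.0, -0.0]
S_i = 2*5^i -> [2, 10, 50, 250, 1250]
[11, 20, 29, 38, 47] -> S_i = 11 + 9*i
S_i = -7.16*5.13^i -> [-7.16, -36.73, -188.43, -966.64, -4958.87]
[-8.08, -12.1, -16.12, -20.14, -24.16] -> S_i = -8.08 + -4.02*i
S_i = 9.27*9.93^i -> [9.27, 92.05, 914.07, 9076.69, 90131.53]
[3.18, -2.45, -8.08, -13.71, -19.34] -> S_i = 3.18 + -5.63*i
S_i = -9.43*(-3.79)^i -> [-9.43, 35.74, -135.45, 513.37, -1945.67]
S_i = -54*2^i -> [-54, -108, -216, -432, -864]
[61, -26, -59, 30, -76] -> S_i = Random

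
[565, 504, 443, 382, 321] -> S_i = 565 + -61*i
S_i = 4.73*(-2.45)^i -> [4.73, -11.59, 28.39, -69.56, 170.42]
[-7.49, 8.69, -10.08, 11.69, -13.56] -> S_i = -7.49*(-1.16)^i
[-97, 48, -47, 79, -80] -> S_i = Random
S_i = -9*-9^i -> [-9, 81, -729, 6561, -59049]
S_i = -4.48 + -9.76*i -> [-4.48, -14.24, -24.0, -33.76, -43.52]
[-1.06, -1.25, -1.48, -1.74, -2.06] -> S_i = -1.06*1.18^i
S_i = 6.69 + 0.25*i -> [6.69, 6.94, 7.19, 7.44, 7.69]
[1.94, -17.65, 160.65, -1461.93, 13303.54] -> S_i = 1.94*(-9.10)^i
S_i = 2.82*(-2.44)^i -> [2.82, -6.88, 16.79, -40.97, 99.96]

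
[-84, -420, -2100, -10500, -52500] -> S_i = -84*5^i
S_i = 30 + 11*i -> [30, 41, 52, 63, 74]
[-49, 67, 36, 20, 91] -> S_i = Random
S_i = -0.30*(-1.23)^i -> [-0.3, 0.37, -0.45, 0.56, -0.69]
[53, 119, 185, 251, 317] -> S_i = 53 + 66*i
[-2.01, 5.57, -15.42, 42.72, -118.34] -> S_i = -2.01*(-2.77)^i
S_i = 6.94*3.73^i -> [6.94, 25.89, 96.56, 360.15, 1343.37]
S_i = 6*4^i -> [6, 24, 96, 384, 1536]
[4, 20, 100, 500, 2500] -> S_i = 4*5^i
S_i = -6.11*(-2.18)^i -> [-6.11, 13.32, -29.04, 63.3, -138.0]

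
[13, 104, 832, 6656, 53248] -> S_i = 13*8^i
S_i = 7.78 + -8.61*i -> [7.78, -0.83, -9.44, -18.05, -26.66]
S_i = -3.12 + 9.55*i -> [-3.12, 6.43, 15.98, 25.53, 35.08]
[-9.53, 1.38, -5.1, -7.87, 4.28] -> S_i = Random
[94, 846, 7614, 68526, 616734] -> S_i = 94*9^i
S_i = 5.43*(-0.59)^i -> [5.43, -3.2, 1.89, -1.12, 0.66]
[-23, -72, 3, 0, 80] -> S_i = Random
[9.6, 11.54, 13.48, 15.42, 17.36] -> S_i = 9.60 + 1.94*i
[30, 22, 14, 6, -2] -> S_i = 30 + -8*i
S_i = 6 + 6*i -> [6, 12, 18, 24, 30]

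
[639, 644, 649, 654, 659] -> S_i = 639 + 5*i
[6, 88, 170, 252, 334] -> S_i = 6 + 82*i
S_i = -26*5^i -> [-26, -130, -650, -3250, -16250]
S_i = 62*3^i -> [62, 186, 558, 1674, 5022]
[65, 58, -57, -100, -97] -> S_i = Random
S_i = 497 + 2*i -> [497, 499, 501, 503, 505]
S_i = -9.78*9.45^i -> [-9.78, -92.42, -873.38, -8253.43, -77994.88]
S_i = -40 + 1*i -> [-40, -39, -38, -37, -36]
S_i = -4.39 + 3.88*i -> [-4.39, -0.51, 3.37, 7.25, 11.13]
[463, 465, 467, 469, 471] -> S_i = 463 + 2*i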